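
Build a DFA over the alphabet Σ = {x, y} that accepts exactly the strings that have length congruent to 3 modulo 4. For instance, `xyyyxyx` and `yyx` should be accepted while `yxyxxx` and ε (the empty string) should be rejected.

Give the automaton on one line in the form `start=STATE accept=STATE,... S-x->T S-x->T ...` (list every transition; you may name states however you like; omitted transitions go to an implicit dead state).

Count input length modulo 4: every symbol advances one step around the cycle A → B → C → D → A. Accept at D.
A 4-state machine:
       x  y 
>  A   B  B 
   B   C  C 
   C   D  D 
 * D   A  A 
(> = start, * = accepting)

start=A accept=D A-x->B A-y->B B-x->C B-y->C C-x->D C-y->D D-x->A D-y->A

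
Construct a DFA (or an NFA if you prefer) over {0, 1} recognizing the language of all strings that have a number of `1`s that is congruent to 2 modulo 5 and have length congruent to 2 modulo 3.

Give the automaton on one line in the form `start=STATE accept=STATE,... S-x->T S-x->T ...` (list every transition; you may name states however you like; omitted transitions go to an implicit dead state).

start=S0 accept=S5 S0-0->S1 S0-1->S2 S1-0->S3 S1-1->S4 S2-0->S4 S2-1->S5 S3-0->S0 S3-1->S6 S4-0->S6 S4-1->S7 S5-0->S7 S5-1->S8 S6-0->S2 S6-1->S9 S7-0->S9 S7-1->S10 S8-0->S10 S8-1->S11 S9-0->S5 S9-1->S12 S10-0->S12 S10-1->S13 S11-0->S13 S11-1->S3 S12-0->S8 S12-1->S14 S13-0->S14 S13-1->S0 S14-0->S11 S14-1->S1

Handle the two conditions separately and then intersect. One (5 states) tracks the count of `1`s modulo 5; the other (3 states) tracks the input length modulo 3. Each combined state is a pair, one component from each; accept when both components accept.
          0    1  
>  S0     S1   S2 
   S1     S3   S4 
   S2     S4   S5 
   S3     S0   S6 
   S4     S6   S7 
 * S5     S7   S8 
   S6     S2   S9 
   S7     S9  S10 
   S8    S10  S11 
   S9     S5  S12 
   S10   S12  S13 
   S11   S13   S3 
   S12    S8  S14 
   S13   S14   S0 
   S14   S11   S1 
(> = start, * = accepting)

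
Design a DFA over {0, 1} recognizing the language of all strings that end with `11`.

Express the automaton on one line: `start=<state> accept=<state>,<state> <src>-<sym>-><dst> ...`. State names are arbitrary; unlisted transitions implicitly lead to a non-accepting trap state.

start=s0 accept=s2 s0-0->s0 s0-1->s1 s1-0->s0 s1-1->s2 s2-0->s0 s2-1->s2

Let each state record the length of the longest suffix of the input read so far that is also a prefix of `11`. s1 means the last symbol is `1`; s2 means the last 2 symbols are `11`. Accept only at s2, where the string currently ends in `11`.
3 states suffice.
        0   1  
>  s0   s0  s1 
   s1   s0  s2 
 * s2   s0  s2 
(> = start, * = accepting)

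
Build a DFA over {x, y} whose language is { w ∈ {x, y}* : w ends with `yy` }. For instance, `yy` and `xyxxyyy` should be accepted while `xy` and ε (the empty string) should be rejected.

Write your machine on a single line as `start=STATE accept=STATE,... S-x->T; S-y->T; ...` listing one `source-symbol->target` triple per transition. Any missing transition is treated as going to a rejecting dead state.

start=S0; accept=S2; S0-x->S0; S0-y->S1; S1-x->S0; S1-y->S2; S2-x->S0; S2-y->S2

Let each state record the length of the longest suffix of the input read so far that is also a prefix of `yy`. S1 means the last symbol is `y`; S2 means the last 2 symbols are `yy`. Accept only at S2, where the string currently ends in `yy`.
A 3-state machine:
        x   y  
>  S0   S0  S1 
   S1   S0  S2 
 * S2   S0  S2 
(> = start, * = accepting)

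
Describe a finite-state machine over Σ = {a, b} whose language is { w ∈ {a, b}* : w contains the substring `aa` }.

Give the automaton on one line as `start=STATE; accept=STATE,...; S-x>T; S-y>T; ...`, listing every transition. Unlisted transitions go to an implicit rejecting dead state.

start=q0; accept=q2; q0-a>q1; q0-b>q0; q1-a>q2; q1-b>q0; q2-a>q2; q2-b>q2

Track how much of `aa` has been matched so far: state q0 is no progress, q2 is the absorbing accept state reached once `aa` has occurred. Intermediate states record partial matches; on a mismatch, fall back to the longest reusable overlap.
        a   b  
>  q0   q1  q0 
   q1   q2  q0 
 * q2   q2  q2 
(> = start, * = accepting)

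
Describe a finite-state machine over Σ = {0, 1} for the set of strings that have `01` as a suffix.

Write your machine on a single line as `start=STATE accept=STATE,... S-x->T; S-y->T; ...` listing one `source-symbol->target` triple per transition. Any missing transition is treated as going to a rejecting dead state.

start=q0; accept=q2; q0-0->q1; q0-1->q0; q1-0->q1; q1-1->q2; q2-0->q1; q2-1->q0

Remember how much of `01` the current input suffix matches. State q0 means no match yet; q1 means the last symbol is `0`; q2 means the last 2 symbols are `01`. Only q2 accepts. On a mismatch, fall back to the longest proper suffix that is still a prefix of `01`.
A 3-state machine:
        0   1  
>  q0   q1  q0 
   q1   q1  q2 
 * q2   q1  q0 
(> = start, * = accepting)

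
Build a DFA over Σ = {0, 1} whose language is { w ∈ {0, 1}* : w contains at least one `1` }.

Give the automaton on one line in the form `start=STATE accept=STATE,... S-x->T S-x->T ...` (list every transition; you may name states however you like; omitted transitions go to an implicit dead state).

Count `1`s, saturating at 2: state q0 means no `1` yet, q1 means one `1` seen, q2 means more than one. Each `1` increments (capped at q2); other symbols loop. Accept from {q1, q2}.
A 3-state machine:
        0   1  
>  q0   q0  q1 
 * q1   q1  q2 
 * q2   q2  q2 
(> = start, * = accepting)

start=q0 accept=q1,q2 q0-0->q0 q0-1->q1 q1-0->q1 q1-1->q2 q2-0->q2 q2-1->q2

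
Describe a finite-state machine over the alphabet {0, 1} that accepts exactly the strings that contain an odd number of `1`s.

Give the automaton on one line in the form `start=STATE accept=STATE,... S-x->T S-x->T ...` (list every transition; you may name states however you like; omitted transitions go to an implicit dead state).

The only thing that matters is how many `1`s have appeared, reduced mod 2. Use one state per residue: A for 0, …, B for 1. Reading `1` moves to the next residue; anything else stays put. B is accepting.
       0  1 
>  A   A  B 
 * B   B  A 
(> = start, * = accepting)

start=A accept=B A-0->A A-1->B B-0->B B-1->A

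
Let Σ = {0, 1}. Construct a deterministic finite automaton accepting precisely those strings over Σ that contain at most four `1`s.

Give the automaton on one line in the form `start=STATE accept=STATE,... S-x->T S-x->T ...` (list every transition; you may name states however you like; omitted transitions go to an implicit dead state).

Only the number of `1`s matters, and only up to 5. Make a chain A → B → C → D → E → F advanced by each `1` (with F absorbing); every other symbol self-loops. The accepting set is {A, B, C, D, E}.
With 6 states:
       0  1 
>* A   A  B 
 * B   B  C 
 * C   C  D 
 * D   D  E 
 * E   E  F 
   F   F  F 
(> = start, * = accepting)

start=A accept=A,B,C,D,E A-0->A A-1->B B-0->B B-1->C C-0->C C-1->D D-0->D D-1->E E-0->E E-1->F F-0->F F-1->F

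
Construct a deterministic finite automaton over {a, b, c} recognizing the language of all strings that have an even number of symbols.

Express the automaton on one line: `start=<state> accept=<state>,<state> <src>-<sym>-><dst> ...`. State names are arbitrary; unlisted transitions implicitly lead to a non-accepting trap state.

Count input length modulo 2: every symbol advances one step around the cycle S0 → S1 → S0. Accept at S0.
2 states suffice.
        a   b   c  
>* S0   S1  S1  S1 
   S1   S0  S0  S0 
(> = start, * = accepting)

start=S0 accept=S0 S0-a->S1 S0-b->S1 S0-c->S1 S1-a->S0 S1-b->S0 S1-c->S0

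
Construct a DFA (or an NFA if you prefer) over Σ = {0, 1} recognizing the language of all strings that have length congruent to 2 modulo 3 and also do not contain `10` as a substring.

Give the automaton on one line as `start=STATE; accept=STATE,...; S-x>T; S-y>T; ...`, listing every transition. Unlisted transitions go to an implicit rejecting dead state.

start=s0; accept=s3,s4; s0-0>s1; s0-1>s2; s1-0>s3; s1-1>s4; s2-0>s5; s2-1>s4; s3-0>s0; s3-1>s6; s4-0>s5; s4-1>s6; s5-0>s5; s5-1>s5; s6-0>s5; s6-1>s2

Run two small machines in parallel and take their product. One (3 states) tracks the input length modulo 3; the other (3 states) tracks partial matches of the forbidden pattern `10`. Each combined state is a pair, one component from each; accept when both components accept. Equivalent product states are then merged.
        0   1  
>  s0   s1  s2 
   s1   s3  s4 
   s2   s5  s4 
 * s3   s0  s6 
 * s4   s5  s6 
   s5   s5  s5 
   s6   s5  s2 
(> = start, * = accepting)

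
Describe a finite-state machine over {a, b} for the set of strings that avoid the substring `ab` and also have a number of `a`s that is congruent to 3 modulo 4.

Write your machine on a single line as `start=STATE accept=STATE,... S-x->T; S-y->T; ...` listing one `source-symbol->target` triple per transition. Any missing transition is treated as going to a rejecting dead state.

start=q0; accept=q4; q0-a->q1; q0-b->q0; q1-a->q2; q1-b->q3; q2-a->q4; q2-b->q5; q3-a->q5; q3-b->q3; q4-a->q6; q4-b->q7; q5-a->q7; q5-b->q5; q6-a->q1; q6-b->q8; q7-a->q8; q7-b->q7; q8-a->q3; q8-b->q8

Run two small machines in parallel and take their product. The first has 3 states tracking partial matches of the forbidden pattern `ab`; the second has 4 states tracking the count of `a`s modulo 4. A product state is a pair (one from each), accepting exactly when both do.
9 states suffice.
        a   b  
>  q0   q1  q0 
   q1   q2  q3 
   q2   q4  q5 
   q3   q5  q3 
 * q4   q6  q7 
   q5   q7  q5 
   q6   q1  q8 
   q7   q8  q7 
   q8   q3  q8 
(> = start, * = accepting)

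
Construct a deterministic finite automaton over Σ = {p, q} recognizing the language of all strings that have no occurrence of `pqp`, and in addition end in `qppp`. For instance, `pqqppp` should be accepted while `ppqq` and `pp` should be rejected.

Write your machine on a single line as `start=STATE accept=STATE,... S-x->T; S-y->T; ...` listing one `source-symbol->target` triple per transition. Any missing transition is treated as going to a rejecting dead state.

start=s0; accept=s9; s0-p->s1; s0-q->s2; s1-p->s1; s1-q->s3; s2-p->s4; s2-q->s2; s3-p->s5; s3-q->s2; s4-p->s6; s4-q->s3; s5-p->s7; s5-q->s8; s6-p->s9; s6-q->s3; s7-p->s10; s7-q->s8; s8-p->s5; s8-q->s8; s9-p->s1; s9-q->s3; s10-p->s11; s10-q->s8; s11-p->s11; s11-q->s8

Run two small machines in parallel and take their product. The first has 4 states tracking partial matches of the forbidden pattern `pqp`; the second has 5 states tracking how much of the suffix `qppp` has currently been matched. A product state is a pair (one from each), accepting exactly when both do.
12 states suffice.
          p    q  
>  s0     s1   s2 
   s1     s1   s3 
   s2     s4   s2 
   s3     s5   s2 
   s4     s6   s3 
   s5     s7   s8 
   s6     s9   s3 
   s7    s10   s8 
   s8     s5   s8 
 * s9     s1   s3 
   s10   s11   s8 
   s11   s11   s8 
(> = start, * = accepting)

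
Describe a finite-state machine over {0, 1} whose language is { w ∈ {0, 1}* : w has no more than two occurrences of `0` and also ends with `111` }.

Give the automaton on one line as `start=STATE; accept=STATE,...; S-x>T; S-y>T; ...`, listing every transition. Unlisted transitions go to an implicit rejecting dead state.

Run two small machines in parallel and take their product. The first has 4 states tracking the count of `0`s, saturating at 3; the second has 4 states tracking how much of the suffix `111` has currently been matched. A product state is a pair (one from each), accepting exactly when both do. After merging equivalent states the machine shrinks.
          0    1  
>  s0     s1   s2 
   s1     s3   s4 
   s2     s1   s5 
   s3     s6   s7 
   s4     s3   s8 
   s5     s1   s9 
   s6     s6   s6 
   s7     s6  s10 
   s8     s3  s11 
 * s9     s1   s9 
   s10    s6  s12 
 * s11    s3  s11 
 * s12    s6  s12 
(> = start, * = accepting)

start=s0; accept=s9,s11,s12; s0-0>s1; s0-1>s2; s1-0>s3; s1-1>s4; s2-0>s1; s2-1>s5; s3-0>s6; s3-1>s7; s4-0>s3; s4-1>s8; s5-0>s1; s5-1>s9; s6-0>s6; s6-1>s6; s7-0>s6; s7-1>s10; s8-0>s3; s8-1>s11; s9-0>s1; s9-1>s9; s10-0>s6; s10-1>s12; s11-0>s3; s11-1>s11; s12-0>s6; s12-1>s12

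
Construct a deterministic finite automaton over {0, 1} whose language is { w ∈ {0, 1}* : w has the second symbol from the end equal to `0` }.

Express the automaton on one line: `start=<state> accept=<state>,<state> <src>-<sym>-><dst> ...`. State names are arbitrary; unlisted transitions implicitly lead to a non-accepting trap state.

Because acceptance depends on a position counted from the end, the machine has to buffer the most recent 2 symbols. Make each state the string of the last up-to-2 symbols read; on input `x` shift the window left and append `x`. Accept when the buffered window has length 2 and begins with `0`.
With 7 states:
        0   1  
>  S0   S1  S2 
   S1   S3  S4 
   S2   S5  S6 
 * S3   S3  S4 
 * S4   S5  S6 
   S5   S3  S4 
   S6   S5  S6 
(> = start, * = accepting)

start=S0 accept=S3,S4 S0-0->S1 S0-1->S2 S1-0->S3 S1-1->S4 S2-0->S5 S2-1->S6 S3-0->S3 S3-1->S4 S4-0->S5 S4-1->S6 S5-0->S3 S5-1->S4 S6-0->S5 S6-1->S6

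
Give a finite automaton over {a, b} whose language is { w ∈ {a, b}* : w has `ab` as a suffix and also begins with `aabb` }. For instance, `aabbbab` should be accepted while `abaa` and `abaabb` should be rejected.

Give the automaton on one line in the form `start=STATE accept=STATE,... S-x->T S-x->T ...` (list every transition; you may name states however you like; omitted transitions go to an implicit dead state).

start=s0 accept=s7 s0-a->s1 s0-b->s2 s1-a->s3 s1-b->s2 s2-a->s2 s2-b->s2 s3-a->s2 s3-b->s4 s4-a->s2 s4-b->s5 s5-a->s6 s5-b->s5 s6-a->s6 s6-b->s7 s7-a->s6 s7-b->s5

Build one automaton per condition and run them in lockstep. One (3 states) tracks how much of the suffix `ab` has currently been matched; the other (6 states) tracks whether the input so far still matches the prefix `aabb`. Each combined state is a pair, one component from each; accept when both components accept. Equivalent product states are then merged.
With 8 states:
        a   b  
>  s0   s1  s2 
   s1   s3  s2 
   s2   s2  s2 
   s3   s2  s4 
   s4   s2  s5 
   s5   s6  s5 
   s6   s6  s7 
 * s7   s6  s5 
(> = start, * = accepting)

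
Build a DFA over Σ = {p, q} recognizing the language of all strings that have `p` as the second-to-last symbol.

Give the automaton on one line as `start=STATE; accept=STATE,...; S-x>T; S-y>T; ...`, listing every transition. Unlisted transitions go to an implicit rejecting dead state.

start=A; accept=D,E; A-p>B; A-q>C; B-p>D; B-q>E; C-p>F; C-q>G; D-p>D; D-q>E; E-p>F; E-q>G; F-p>D; F-q>E; G-p>F; G-q>G

Because acceptance depends on a position counted from the end, the machine has to buffer the most recent 2 symbols. Make each state the string of the last up-to-2 symbols read; on input `x` shift the window left and append `x`. Accept when the buffered window has length 2 and begins with `p`.
7 states suffice.
       p  q 
>  A   B  C 
   B   D  E 
   C   F  G 
 * D   D  E 
 * E   F  G 
   F   D  E 
   G   F  G 
(> = start, * = accepting)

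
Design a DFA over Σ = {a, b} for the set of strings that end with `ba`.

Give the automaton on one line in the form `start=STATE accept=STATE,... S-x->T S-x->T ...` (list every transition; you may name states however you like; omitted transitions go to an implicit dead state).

start=S0 accept=S2 S0-a->S0 S0-b->S1 S1-a->S2 S1-b->S1 S2-a->S0 S2-b->S1

Let each state record the length of the longest suffix of the input read so far that is also a prefix of `ba`. S1 means the last symbol is `b`; S2 means the last 2 symbols are `ba`. Accept only at S2, where the string currently ends in `ba`.
A 3-state machine:
        a   b  
>  S0   S0  S1 
   S1   S2  S1 
 * S2   S0  S1 
(> = start, * = accepting)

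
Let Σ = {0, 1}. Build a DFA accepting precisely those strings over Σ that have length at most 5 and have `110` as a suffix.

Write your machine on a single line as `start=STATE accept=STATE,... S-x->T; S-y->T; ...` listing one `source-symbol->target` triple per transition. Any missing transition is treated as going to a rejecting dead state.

Run two small machines in parallel and take their product. The first has 7 states tracking the input length, saturating at 6; the second has 4 states tracking how much of the suffix `110` has currently been matched. A product state is a pair (one from each), accepting exactly when both do. Minimizing collapses redundant product states.
An 11-state machine:
          0    1  
>  s0     s1   s2 
   s1     s3   s4 
   s2     s3   s5 
   s3     s6   s7 
   s4     s6   s8 
   s5     s9   s8 
   s6     s6   s6 
   s7     s6  s10 
   s8     s9  s10 
 * s9     s6   s6 
   s10    s9   s6 
(> = start, * = accepting)

start=s0; accept=s9; s0-0->s1; s0-1->s2; s1-0->s3; s1-1->s4; s2-0->s3; s2-1->s5; s3-0->s6; s3-1->s7; s4-0->s6; s4-1->s8; s5-0->s9; s5-1->s8; s6-0->s6; s6-1->s6; s7-0->s6; s7-1->s10; s8-0->s9; s8-1->s10; s9-0->s6; s9-1->s6; s10-0->s9; s10-1->s6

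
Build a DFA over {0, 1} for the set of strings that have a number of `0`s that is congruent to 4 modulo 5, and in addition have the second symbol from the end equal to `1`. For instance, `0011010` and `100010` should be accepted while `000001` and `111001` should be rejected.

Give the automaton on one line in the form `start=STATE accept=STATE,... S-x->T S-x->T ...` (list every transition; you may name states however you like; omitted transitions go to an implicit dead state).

Handle the two conditions separately and then intersect. One (5 states) tracks the count of `0`s modulo 5; the other (7 states) tracks the last 2 symbols read. Each combined state is a pair, one component from each; accept when both components accept.
With 23 states:
          0    1  
>  s0     s1   s2 
   s1     s3   s4 
   s2     s5   s6 
   s3     s7   s8 
   s4     s9  s10 
   s5     s3   s4 
   s6     s5   s6 
   s7    s11  s12 
   s8    s13  s14 
   s9     s7   s8 
   s10    s9  s10 
   s11   s15  s16 
   s12   s17  s18 
   s13   s11  s12 
   s14   s13  s14 
   s15   s19  s20 
   s16   s21  s22 
 * s17   s15  s16 
   s18   s17  s18 
   s19    s3   s4 
   s20    s5   s6 
   s21   s19  s20 
 * s22   s21  s22 
(> = start, * = accepting)

start=s0 accept=s17,s22 s0-0->s1 s0-1->s2 s1-0->s3 s1-1->s4 s2-0->s5 s2-1->s6 s3-0->s7 s3-1->s8 s4-0->s9 s4-1->s10 s5-0->s3 s5-1->s4 s6-0->s5 s6-1->s6 s7-0->s11 s7-1->s12 s8-0->s13 s8-1->s14 s9-0->s7 s9-1->s8 s10-0->s9 s10-1->s10 s11-0->s15 s11-1->s16 s12-0->s17 s12-1->s18 s13-0->s11 s13-1->s12 s14-0->s13 s14-1->s14 s15-0->s19 s15-1->s20 s16-0->s21 s16-1->s22 s17-0->s15 s17-1->s16 s18-0->s17 s18-1->s18 s19-0->s3 s19-1->s4 s20-0->s5 s20-1->s6 s21-0->s19 s21-1->s20 s22-0->s21 s22-1->s22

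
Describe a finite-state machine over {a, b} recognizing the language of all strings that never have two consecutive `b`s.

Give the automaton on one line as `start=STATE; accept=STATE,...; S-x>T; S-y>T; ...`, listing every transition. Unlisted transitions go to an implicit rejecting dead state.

This is the complement of 'contains `bb`'. Use the same substring-matching states — S0 through S2 holding how much of `bb` has just been matched — but flip the accepting set: everything except the trap S2 accepts.
        a   b  
>* S0   S0  S1 
 * S1   S0  S2 
   S2   S2  S2 
(> = start, * = accepting)

start=S0; accept=S0,S1; S0-a>S0; S0-b>S1; S1-a>S0; S1-b>S2; S2-a>S2; S2-b>S2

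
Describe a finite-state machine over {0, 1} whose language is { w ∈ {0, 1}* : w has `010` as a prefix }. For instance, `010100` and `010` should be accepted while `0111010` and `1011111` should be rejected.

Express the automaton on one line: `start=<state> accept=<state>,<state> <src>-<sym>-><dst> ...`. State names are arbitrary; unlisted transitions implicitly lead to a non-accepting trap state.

Check the first 3 symbols one by one: s0 through s2 record how many have matched `010` so far; any wrong symbol goes to the dead state s4. After all 3 match we enter the accepting sink s3.
        0   1  
>  s0   s1  s4 
   s1   s4  s2 
   s2   s3  s4 
 * s3   s3  s3 
   s4   s4  s4 
(> = start, * = accepting)

start=s0 accept=s3 s0-0->s1 s0-1->s4 s1-0->s4 s1-1->s2 s2-0->s3 s2-1->s4 s3-0->s3 s3-1->s3 s4-0->s4 s4-1->s4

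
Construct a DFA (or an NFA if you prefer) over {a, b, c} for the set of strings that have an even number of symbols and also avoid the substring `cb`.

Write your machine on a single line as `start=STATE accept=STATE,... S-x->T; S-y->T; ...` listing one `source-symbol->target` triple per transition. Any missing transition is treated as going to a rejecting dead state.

Build one automaton per condition and run them in lockstep. The first has 2 states tracking the input length modulo 2; the second has 3 states tracking partial matches of the forbidden pattern `cb`. A product state is a pair (one from each), accepting exactly when both do. Minimizing collapses redundant product states.
A 5-state machine:
        a   b   c  
>* q0   q1  q1  q2 
   q1   q0  q0  q3 
   q2   q0  q4  q3 
 * q3   q1  q4  q2 
   q4   q4  q4  q4 
(> = start, * = accepting)

start=q0; accept=q0,q3; q0-a->q1; q0-b->q1; q0-c->q2; q1-a->q0; q1-b->q0; q1-c->q3; q2-a->q0; q2-b->q4; q2-c->q3; q3-a->q1; q3-b->q4; q3-c->q2; q4-a->q4; q4-b->q4; q4-c->q4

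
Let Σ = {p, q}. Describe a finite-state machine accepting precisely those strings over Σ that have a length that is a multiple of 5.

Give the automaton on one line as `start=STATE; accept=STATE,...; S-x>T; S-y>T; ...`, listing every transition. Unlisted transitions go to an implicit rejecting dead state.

Only the length mod 5 matters, so use a 5-cycle: from any state, every input symbol moves to the next state, wrapping s4 back to s0. Mark s0 accepting.
        p   q  
>* s0   s1  s1 
   s1   s2  s2 
   s2   s3  s3 
   s3   s4  s4 
   s4   s0  s0 
(> = start, * = accepting)

start=s0; accept=s0; s0-p>s1; s0-q>s1; s1-p>s2; s1-q>s2; s2-p>s3; s2-q>s3; s3-p>s4; s3-q>s4; s4-p>s0; s4-q>s0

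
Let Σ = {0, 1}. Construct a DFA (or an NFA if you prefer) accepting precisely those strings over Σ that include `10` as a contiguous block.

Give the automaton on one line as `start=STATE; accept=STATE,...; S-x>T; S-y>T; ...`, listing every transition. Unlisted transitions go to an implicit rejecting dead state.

Track how much of `10` has been matched so far: state A is no progress, C is the absorbing accept state reached once `10` has occurred. Intermediate states record partial matches; on a mismatch, fall back to the longest reusable overlap.
       0  1 
>  A   A  B 
   B   C  B 
 * C   C  C 
(> = start, * = accepting)

start=A; accept=C; A-0>A; A-1>B; B-0>C; B-1>B; C-0>C; C-1>C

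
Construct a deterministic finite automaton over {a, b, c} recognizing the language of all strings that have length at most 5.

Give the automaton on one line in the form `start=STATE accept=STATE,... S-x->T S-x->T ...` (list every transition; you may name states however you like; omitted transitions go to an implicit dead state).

Count input length up to 6: every symbol moves from s0 toward s6, which means 'more than 5' and absorbs. Accept from {s0, s1, s2, s3, s4, s5}.
7 states suffice.
        a   b   c  
>* s0   s1  s1  s1 
 * s1   s2  s2  s2 
 * s2   s3  s3  s3 
 * s3   s4  s4  s4 
 * s4   s5  s5  s5 
 * s5   s6  s6  s6 
   s6   s6  s6  s6 
(> = start, * = accepting)

start=s0 accept=s0,s1,s2,s3,s4,s5 s0-a->s1 s0-b->s1 s0-c->s1 s1-a->s2 s1-b->s2 s1-c->s2 s2-a->s3 s2-b->s3 s2-c->s3 s3-a->s4 s3-b->s4 s3-c->s4 s4-a->s5 s4-b->s5 s4-c->s5 s5-a->s6 s5-b->s6 s5-c->s6 s6-a->s6 s6-b->s6 s6-c->s6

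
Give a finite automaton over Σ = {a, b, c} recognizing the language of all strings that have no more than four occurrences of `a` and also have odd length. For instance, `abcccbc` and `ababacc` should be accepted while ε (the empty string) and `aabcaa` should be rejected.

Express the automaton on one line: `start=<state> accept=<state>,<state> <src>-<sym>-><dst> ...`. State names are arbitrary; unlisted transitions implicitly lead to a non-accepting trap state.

start=q0 accept=q1,q2,q5,q6,q10 q0-a->q1 q0-b->q2 q0-c->q2 q1-a->q3 q1-b->q4 q1-c->q4 q2-a->q4 q2-b->q0 q2-c->q0 q3-a->q5 q3-b->q6 q3-c->q6 q4-a->q6 q4-b->q1 q4-c->q1 q5-a->q7 q5-b->q8 q5-c->q8 q6-a->q8 q6-b->q3 q6-c->q3 q7-a->q9 q7-b->q10 q7-c->q10 q8-a->q10 q8-b->q5 q8-c->q5 q9-a->q9 q9-b->q9 q9-c->q9 q10-a->q9 q10-b->q7 q10-c->q7

Run two small machines in parallel and take their product. The first has 6 states tracking the count of `a`s, saturating at 5; the second has 2 states tracking the input length modulo 2. A product state is a pair (one from each), accepting exactly when both do. After merging equivalent states the machine shrinks.
          a    b    c  
>  q0     q1   q2   q2 
 * q1     q3   q4   q4 
 * q2     q4   q0   q0 
   q3     q5   q6   q6 
   q4     q6   q1   q1 
 * q5     q7   q8   q8 
 * q6     q8   q3   q3 
   q7     q9  q10  q10 
   q8    q10   q5   q5 
   q9     q9   q9   q9 
 * q10    q9   q7   q7 
(> = start, * = accepting)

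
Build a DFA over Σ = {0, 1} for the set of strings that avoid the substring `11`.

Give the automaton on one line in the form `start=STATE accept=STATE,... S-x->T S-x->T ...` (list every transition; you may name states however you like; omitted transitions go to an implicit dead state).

start=A accept=A,B A-0->A A-1->B B-0->A B-1->C C-0->C C-1->C

Track partial matches of the forbidden pattern `11`. State C is a dead state reached once `11` has occurred; every other state accepts. A means no part of `11` is currently matched.
A 3-state machine:
       0  1 
>* A   A  B 
 * B   A  C 
   C   C  C 
(> = start, * = accepting)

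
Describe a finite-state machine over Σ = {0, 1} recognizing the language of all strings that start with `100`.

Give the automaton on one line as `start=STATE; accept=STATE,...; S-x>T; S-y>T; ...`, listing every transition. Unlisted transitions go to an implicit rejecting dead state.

Walk along `100` while the input agrees: from s0 take `1` to s1, and so on. Any deviation drops to the rejecting sink s4. Once s3 is reached the prefix is confirmed and every continuation is accepted.
A 5-state machine:
        0   1  
>  s0   s4  s1 
   s1   s2  s4 
   s2   s3  s4 
 * s3   s3  s3 
   s4   s4  s4 
(> = start, * = accepting)

start=s0; accept=s3; s0-0>s4; s0-1>s1; s1-0>s2; s1-1>s4; s2-0>s3; s2-1>s4; s3-0>s3; s3-1>s3; s4-0>s4; s4-1>s4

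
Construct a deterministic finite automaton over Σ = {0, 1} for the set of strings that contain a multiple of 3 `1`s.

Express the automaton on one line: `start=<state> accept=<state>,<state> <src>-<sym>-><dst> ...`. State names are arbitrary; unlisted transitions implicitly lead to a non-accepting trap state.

start=q0 accept=q0 q0-0->q0 q0-1->q1 q1-0->q1 q1-1->q2 q2-0->q2 q2-1->q0

The only thing that matters is how many `1`s have appeared, reduced mod 3. Use one state per residue: q0 for 0, …, q2 for 2. Reading `1` moves to the next residue; anything else stays put. q0 is accepting.
        0   1  
>* q0   q0  q1 
   q1   q1  q2 
   q2   q2  q0 
(> = start, * = accepting)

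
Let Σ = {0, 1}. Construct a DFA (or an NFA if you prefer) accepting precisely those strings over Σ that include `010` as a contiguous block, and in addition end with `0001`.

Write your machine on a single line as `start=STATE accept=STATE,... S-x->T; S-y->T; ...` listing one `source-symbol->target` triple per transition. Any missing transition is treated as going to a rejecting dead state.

Handle the two conditions separately and then intersect. The first has 4 states tracking whether and how much of `010` has been seen; the second has 5 states tracking how much of the suffix `0001` has currently been matched. A product state is a pair (one from each), accepting exactly when both do. After merging equivalent states the machine shrinks.
An 8-state machine:
        0   1  
>  s0   s1  s0 
   s1   s1  s2 
   s2   s3  s0 
   s3   s4  s5 
   s4   s6  s5 
   s5   s3  s5 
   s6   s6  s7 
 * s7   s3  s5 
(> = start, * = accepting)

start=s0; accept=s7; s0-0->s1; s0-1->s0; s1-0->s1; s1-1->s2; s2-0->s3; s2-1->s0; s3-0->s4; s3-1->s5; s4-0->s6; s4-1->s5; s5-0->s3; s5-1->s5; s6-0->s6; s6-1->s7; s7-0->s3; s7-1->s5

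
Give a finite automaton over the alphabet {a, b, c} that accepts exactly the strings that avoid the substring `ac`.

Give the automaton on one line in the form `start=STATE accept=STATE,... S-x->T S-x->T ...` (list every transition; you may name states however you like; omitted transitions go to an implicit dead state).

start=s0 accept=s0,s1 s0-a->s1 s0-b->s0 s0-c->s0 s1-a->s1 s1-b->s0 s1-c->s2 s2-a->s2 s2-b->s2 s2-c->s2

This is the complement of 'contains `ac`'. Use the same substring-matching states — s0 through s2 holding how much of `ac` has just been matched — but flip the accepting set: everything except the trap s2 accepts.
        a   b   c  
>* s0   s1  s0  s0 
 * s1   s1  s0  s2 
   s2   s2  s2  s2 
(> = start, * = accepting)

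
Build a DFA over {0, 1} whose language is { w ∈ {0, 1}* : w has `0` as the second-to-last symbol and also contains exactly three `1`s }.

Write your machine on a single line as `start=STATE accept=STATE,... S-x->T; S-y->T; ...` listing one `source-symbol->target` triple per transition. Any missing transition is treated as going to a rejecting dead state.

Run two small machines in parallel and take their product. One (7 states) tracks the last 2 symbols read; the other (5 states) tracks the count of `1`s, saturating at 4. Each combined state is a pair, one component from each; accept when both components accept. Equivalent product states are then merged.
A 9-state machine:
       0  1 
>  A   A  B 
   B   B  C 
   C   D  E 
   D   D  F 
   E   G  H 
 * F   G  H 
   G   I  H 
   H   H  H 
 * I   I  H 
(> = start, * = accepting)

start=A; accept=F,I; A-0->A; A-1->B; B-0->B; B-1->C; C-0->D; C-1->E; D-0->D; D-1->F; E-0->G; E-1->H; F-0->G; F-1->H; G-0->I; G-1->H; H-0->H; H-1->H; I-0->I; I-1->H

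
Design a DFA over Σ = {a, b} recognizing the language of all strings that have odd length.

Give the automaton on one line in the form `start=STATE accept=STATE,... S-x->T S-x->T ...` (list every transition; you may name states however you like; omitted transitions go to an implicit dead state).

Only the length mod 2 matters, so use a 2-cycle: from any state, every input symbol moves to the next state, wrapping q1 back to q0. Mark q1 accepting.
A 2-state machine:
        a   b  
>  q0   q1  q1 
 * q1   q0  q0 
(> = start, * = accepting)

start=q0 accept=q1 q0-a->q1 q0-b->q1 q1-a->q0 q1-b->q0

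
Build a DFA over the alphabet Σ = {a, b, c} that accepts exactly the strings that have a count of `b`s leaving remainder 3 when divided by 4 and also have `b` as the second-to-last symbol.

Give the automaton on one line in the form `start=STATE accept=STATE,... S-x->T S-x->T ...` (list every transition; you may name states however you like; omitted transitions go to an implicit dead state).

start=q0 accept=q4,q6 q0-a->q0 q0-b->q1 q0-c->q0 q1-a->q1 q1-b->q2 q1-c->q1 q2-a->q3 q2-b->q4 q2-c->q3 q3-a->q3 q3-b->q5 q3-c->q3 q4-a->q6 q4-b->q0 q4-c->q6 q5-a->q6 q5-b->q0 q5-c->q6 q6-a->q7 q6-b->q0 q6-c->q7 q7-a->q7 q7-b->q0 q7-c->q7

Handle the two conditions separately and then intersect. The first has 4 states tracking the count of `b`s modulo 4; the second has 13 states tracking the last 2 symbols read. A product state is a pair (one from each), accepting exactly when both do. Minimizing collapses redundant product states.
        a   b   c  
>  q0   q0  q1  q0 
   q1   q1  q2  q1 
   q2   q3  q4  q3 
   q3   q3  q5  q3 
 * q4   q6  q0  q6 
   q5   q6  q0  q6 
 * q6   q7  q0  q7 
   q7   q7  q0  q7 
(> = start, * = accepting)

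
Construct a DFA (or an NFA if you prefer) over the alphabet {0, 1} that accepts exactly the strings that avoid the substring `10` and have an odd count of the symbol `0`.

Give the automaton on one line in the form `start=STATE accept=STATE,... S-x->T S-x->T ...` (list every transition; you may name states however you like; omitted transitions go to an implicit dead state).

Build one automaton per condition and run them in lockstep. The first has 3 states tracking partial matches of the forbidden pattern `10`; the second has 2 states tracking the count of `0`s modulo 2. A product state is a pair (one from each), accepting exactly when both do.
        0   1  
>  q0   q1  q2 
 * q1   q0  q3 
   q2   q4  q2 
 * q3   q5  q3 
   q4   q5  q4 
   q5   q4  q5 
(> = start, * = accepting)

start=q0 accept=q1,q3 q0-0->q1 q0-1->q2 q1-0->q0 q1-1->q3 q2-0->q4 q2-1->q2 q3-0->q5 q3-1->q3 q4-0->q5 q4-1->q4 q5-0->q4 q5-1->q5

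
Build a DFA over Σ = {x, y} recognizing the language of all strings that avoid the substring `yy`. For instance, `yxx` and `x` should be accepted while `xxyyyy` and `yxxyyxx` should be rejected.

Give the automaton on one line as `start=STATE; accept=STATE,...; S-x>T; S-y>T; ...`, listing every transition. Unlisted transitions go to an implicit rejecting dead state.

start=q0; accept=q0,q1; q0-x>q0; q0-y>q1; q1-x>q0; q1-y>q2; q2-x>q2; q2-y>q2

This is the complement of 'contains `yy`'. Use the same substring-matching states — q0 through q2 holding how much of `yy` has just been matched — but flip the accepting set: everything except the trap q2 accepts.
A 3-state machine:
        x   y  
>* q0   q0  q1 
 * q1   q0  q2 
   q2   q2  q2 
(> = start, * = accepting)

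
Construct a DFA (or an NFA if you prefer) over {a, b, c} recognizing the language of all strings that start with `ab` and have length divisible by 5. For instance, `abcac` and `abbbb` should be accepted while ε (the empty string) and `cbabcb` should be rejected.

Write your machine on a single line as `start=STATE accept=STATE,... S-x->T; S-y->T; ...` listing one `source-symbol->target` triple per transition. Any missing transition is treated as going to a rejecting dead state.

Handle the two conditions separately and then intersect. The first has 4 states tracking whether the input so far still matches the prefix `ab`; the second has 5 states tracking the input length modulo 5. A product state is a pair (one from each), accepting exactly when both do. Minimizing collapses redundant product states.
        a   b   c  
>  q0   q1  q2  q2 
   q1   q2  q3  q2 
   q2   q2  q2  q2 
   q3   q4  q4  q4 
   q4   q5  q5  q5 
   q5   q6  q6  q6 
 * q6   q7  q7  q7 
   q7   q3  q3  q3 
(> = start, * = accepting)

start=q0; accept=q6; q0-a->q1; q0-b->q2; q0-c->q2; q1-a->q2; q1-b->q3; q1-c->q2; q2-a->q2; q2-b->q2; q2-c->q2; q3-a->q4; q3-b->q4; q3-c->q4; q4-a->q5; q4-b->q5; q4-c->q5; q5-a->q6; q5-b->q6; q5-c->q6; q6-a->q7; q6-b->q7; q6-c->q7; q7-a->q3; q7-b->q3; q7-c->q3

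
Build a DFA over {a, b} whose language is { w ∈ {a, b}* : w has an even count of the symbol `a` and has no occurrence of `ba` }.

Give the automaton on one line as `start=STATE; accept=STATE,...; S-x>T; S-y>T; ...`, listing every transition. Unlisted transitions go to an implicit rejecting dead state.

Handle the two conditions separately and then intersect. The first has 2 states tracking the count of `a`s modulo 2; the second has 3 states tracking partial matches of the forbidden pattern `ba`. A product state is a pair (one from each), accepting exactly when both do. After merging equivalent states the machine shrinks.
        a   b  
>* q0   q1  q2 
   q1   q0  q3 
 * q2   q3  q2 
   q3   q3  q3 
(> = start, * = accepting)

start=q0; accept=q0,q2; q0-a>q1; q0-b>q2; q1-a>q0; q1-b>q3; q2-a>q3; q2-b>q2; q3-a>q3; q3-b>q3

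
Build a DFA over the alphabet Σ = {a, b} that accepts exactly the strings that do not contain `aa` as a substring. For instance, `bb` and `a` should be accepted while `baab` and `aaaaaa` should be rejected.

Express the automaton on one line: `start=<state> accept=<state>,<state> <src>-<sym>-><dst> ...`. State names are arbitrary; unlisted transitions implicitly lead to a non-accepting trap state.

start=S0 accept=S0,S1 S0-a->S1 S0-b->S0 S1-a->S2 S1-b->S0 S2-a->S2 S2-b->S2

Track partial matches of the forbidden pattern `aa`. State S2 is a dead state reached once `aa` has occurred; every other state accepts. S0 means no part of `aa` is currently matched.
With 3 states:
        a   b  
>* S0   S1  S0 
 * S1   S2  S0 
   S2   S2  S2 
(> = start, * = accepting)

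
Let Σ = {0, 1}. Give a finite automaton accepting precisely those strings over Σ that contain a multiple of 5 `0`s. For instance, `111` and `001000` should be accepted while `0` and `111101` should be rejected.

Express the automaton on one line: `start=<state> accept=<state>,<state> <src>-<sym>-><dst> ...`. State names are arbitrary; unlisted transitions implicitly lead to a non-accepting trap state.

start=q0 accept=q0 q0-0->q1 q0-1->q0 q1-0->q2 q1-1->q1 q2-0->q3 q2-1->q2 q3-0->q4 q3-1->q3 q4-0->q0 q4-1->q4

Keep the running count of `0`s modulo 5: each `0` advances along the cycle q0 → q1 → q2 → q3 → q4 → q0 while other symbols loop. Accept at q0.
        0   1  
>* q0   q1  q0 
   q1   q2  q1 
   q2   q3  q2 
   q3   q4  q3 
   q4   q0  q4 
(> = start, * = accepting)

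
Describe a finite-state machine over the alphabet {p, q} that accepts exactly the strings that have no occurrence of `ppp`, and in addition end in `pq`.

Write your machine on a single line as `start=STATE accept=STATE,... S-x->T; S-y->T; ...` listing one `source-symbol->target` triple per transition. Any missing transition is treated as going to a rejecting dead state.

start=A; accept=D; A-p->B; A-q->A; B-p->C; B-q->D; C-p->E; C-q->D; D-p->B; D-q->A; E-p->E; E-q->E

Handle the two conditions separately and then intersect. The first has 4 states tracking partial matches of the forbidden pattern `ppp`; the second has 3 states tracking how much of the suffix `pq` has currently been matched. A product state is a pair (one from each), accepting exactly when both do. After merging equivalent states the machine shrinks.
A 5-state machine:
       p  q 
>  A   B  A 
   B   C  D 
   C   E  D 
 * D   B  A 
   E   E  E 
(> = start, * = accepting)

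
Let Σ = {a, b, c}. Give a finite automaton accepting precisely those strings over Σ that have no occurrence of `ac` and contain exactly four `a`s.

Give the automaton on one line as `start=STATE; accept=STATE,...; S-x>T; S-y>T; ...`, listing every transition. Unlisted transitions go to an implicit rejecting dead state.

start=s0; accept=s8,s12; s0-a>s1; s0-b>s0; s0-c>s0; s1-a>s2; s1-b>s3; s1-c>s4; s2-a>s5; s2-b>s6; s2-c>s7; s3-a>s2; s3-b>s3; s3-c>s3; s4-a>s7; s4-b>s4; s4-c>s4; s5-a>s8; s5-b>s9; s5-c>s10; s6-a>s5; s6-b>s6; s6-c>s6; s7-a>s10; s7-b>s7; s7-c>s7; s8-a>s11; s8-b>s12; s8-c>s13; s9-a>s8; s9-b>s9; s9-c>s9; s10-a>s13; s10-b>s10; s10-c>s10; s11-a>s11; s11-b>s14; s11-c>s15; s12-a>s11; s12-b>s12; s12-c>s12; s13-a>s15; s13-b>s13; s13-c>s13; s14-a>s11; s14-b>s14; s14-c>s14; s15-a>s15; s15-b>s15; s15-c>s15

Handle the two conditions separately and then intersect. The first has 3 states tracking partial matches of the forbidden pattern `ac`; the second has 6 states tracking the count of `a`s, saturating at 5. A product state is a pair (one from each), accepting exactly when both do.
With 16 states:
          a    b    c  
>  s0     s1   s0   s0 
   s1     s2   s3   s4 
   s2     s5   s6   s7 
   s3     s2   s3   s3 
   s4     s7   s4   s4 
   s5     s8   s9  s10 
   s6     s5   s6   s6 
   s7    s10   s7   s7 
 * s8    s11  s12  s13 
   s9     s8   s9   s9 
   s10   s13  s10  s10 
   s11   s11  s14  s15 
 * s12   s11  s12  s12 
   s13   s15  s13  s13 
   s14   s11  s14  s14 
   s15   s15  s15  s15 
(> = start, * = accepting)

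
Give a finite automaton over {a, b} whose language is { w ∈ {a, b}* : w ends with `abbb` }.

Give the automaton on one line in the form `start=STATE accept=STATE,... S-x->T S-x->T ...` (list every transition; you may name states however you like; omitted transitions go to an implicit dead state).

start=q0 accept=q4 q0-a->q1 q0-b->q0 q1-a->q1 q1-b->q2 q2-a->q1 q2-b->q3 q3-a->q1 q3-b->q4 q4-a->q1 q4-b->q0

Remember how much of `abbb` the current input suffix matches. State q0 means no match yet; q1 means the last symbol is `a`; q2 means the last 2 symbols are `ab`; q3 means the last 3 symbols are `abb`; q4 means the last 4 symbols are `abbb`. Only q4 accepts. On a mismatch, fall back to the longest proper suffix that is still a prefix of `abbb`.
        a   b  
>  q0   q1  q0 
   q1   q1  q2 
   q2   q1  q3 
   q3   q1  q4 
 * q4   q1  q0 
(> = start, * = accepting)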